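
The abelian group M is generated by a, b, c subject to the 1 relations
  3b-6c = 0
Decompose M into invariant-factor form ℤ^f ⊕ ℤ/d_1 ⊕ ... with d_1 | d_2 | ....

Answer: M ≅ ℤ^2 ⊕ ℤ/3

Derivation:
rank_ℚ(R)=1; free=3−1=2
SNF(R) diag = [3] → torsion [3]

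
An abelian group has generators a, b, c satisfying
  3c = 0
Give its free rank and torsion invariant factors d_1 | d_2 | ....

rank_ℚ(R)=1; free=3−1=2
SNF(R) diag = [3] → torsion [3]

Answer: M ≅ ℤ^2 ⊕ ℤ/3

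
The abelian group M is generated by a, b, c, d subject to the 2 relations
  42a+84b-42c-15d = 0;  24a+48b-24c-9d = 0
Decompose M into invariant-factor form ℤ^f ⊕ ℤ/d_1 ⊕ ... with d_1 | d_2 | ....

Answer: M ≅ ℤ^2 ⊕ ℤ/3 ⊕ ℤ/6

Derivation:
rank_ℚ(R)=2; free=4−2=2
SNF(R) diag = [3, 6] → torsion [3, 6]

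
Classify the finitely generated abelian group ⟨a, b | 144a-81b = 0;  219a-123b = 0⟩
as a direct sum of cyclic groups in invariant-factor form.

Answer: M ≅ ℤ/3 ⊕ ℤ/9

Derivation:
rank_ℚ(R)=2; free=2−2=0
SNF(R) diag = [3, 9] → torsion [3, 9]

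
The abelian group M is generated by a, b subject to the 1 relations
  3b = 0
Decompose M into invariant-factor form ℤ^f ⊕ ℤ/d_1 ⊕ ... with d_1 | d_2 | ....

rank_ℚ(R)=1; free=2−1=1
SNF(R) diag = [3] → torsion [3]

Answer: M ≅ ℤ^1 ⊕ ℤ/3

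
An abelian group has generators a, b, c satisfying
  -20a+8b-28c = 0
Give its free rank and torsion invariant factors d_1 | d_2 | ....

rank_ℚ(R)=1; free=3−1=2
SNF(R) diag = [4] → torsion [4]

Answer: M ≅ ℤ^2 ⊕ ℤ/4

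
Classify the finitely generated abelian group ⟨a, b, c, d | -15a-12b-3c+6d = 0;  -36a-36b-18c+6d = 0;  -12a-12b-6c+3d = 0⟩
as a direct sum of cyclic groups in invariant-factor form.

Answer: M ≅ ℤ^1 ⊕ ℤ/3 ⊕ ℤ/3 ⊕ ℤ/6

Derivation:
rank_ℚ(R)=3; free=4−3=1
SNF(R) diag = [3, 3, 6] → torsion [3, 3, 6]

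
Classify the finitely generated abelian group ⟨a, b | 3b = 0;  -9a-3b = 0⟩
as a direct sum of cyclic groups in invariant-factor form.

Answer: M ≅ ℤ/3 ⊕ ℤ/9

Derivation:
rank_ℚ(R)=2; free=2−2=0
SNF(R) diag = [3, 9] → torsion [3, 9]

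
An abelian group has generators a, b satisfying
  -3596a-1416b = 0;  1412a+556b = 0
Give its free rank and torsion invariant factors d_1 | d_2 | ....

rank_ℚ(R)=2; free=2−2=0
SNF(R) diag = [4, 4] → torsion [4, 4]

Answer: M ≅ ℤ/4 ⊕ ℤ/4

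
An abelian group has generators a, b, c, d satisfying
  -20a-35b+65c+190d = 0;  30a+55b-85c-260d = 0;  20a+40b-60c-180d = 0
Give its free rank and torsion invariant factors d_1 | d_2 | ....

rank_ℚ(R)=3; free=4−3=1
SNF(R) diag = [5, 10, 20] → torsion [5, 10, 20]

Answer: M ≅ ℤ^1 ⊕ ℤ/5 ⊕ ℤ/10 ⊕ ℤ/20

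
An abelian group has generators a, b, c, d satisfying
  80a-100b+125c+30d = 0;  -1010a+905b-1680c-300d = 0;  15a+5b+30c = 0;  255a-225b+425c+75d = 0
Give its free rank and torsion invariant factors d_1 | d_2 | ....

Answer: M ≅ ℤ/5 ⊕ ℤ/5 ⊕ ℤ/5 ⊕ ℤ/15

Derivation:
rank_ℚ(R)=4; free=4−4=0
SNF(R) diag = [5, 5, 5, 15] → torsion [5, 5, 5, 15]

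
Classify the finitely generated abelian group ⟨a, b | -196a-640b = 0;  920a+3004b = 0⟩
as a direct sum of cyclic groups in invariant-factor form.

Answer: M ≅ ℤ/4 ⊕ ℤ/4

Derivation:
rank_ℚ(R)=2; free=2−2=0
SNF(R) diag = [4, 4] → torsion [4, 4]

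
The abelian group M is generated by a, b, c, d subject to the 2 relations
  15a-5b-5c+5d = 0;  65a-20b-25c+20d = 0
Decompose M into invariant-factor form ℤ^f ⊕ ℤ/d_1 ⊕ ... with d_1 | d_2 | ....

Answer: M ≅ ℤ^2 ⊕ ℤ/5 ⊕ ℤ/5

Derivation:
rank_ℚ(R)=2; free=4−2=2
SNF(R) diag = [5, 5] → torsion [5, 5]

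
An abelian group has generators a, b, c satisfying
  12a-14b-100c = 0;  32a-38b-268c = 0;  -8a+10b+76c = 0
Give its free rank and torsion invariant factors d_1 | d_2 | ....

rank_ℚ(R)=3; free=3−3=0
SNF(R) diag = [2, 4, 8] → torsion [2, 4, 8]

Answer: M ≅ ℤ/2 ⊕ ℤ/4 ⊕ ℤ/8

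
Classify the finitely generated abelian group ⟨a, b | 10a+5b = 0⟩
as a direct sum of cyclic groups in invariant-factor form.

rank_ℚ(R)=1; free=2−1=1
SNF(R) diag = [5] → torsion [5]

Answer: M ≅ ℤ^1 ⊕ ℤ/5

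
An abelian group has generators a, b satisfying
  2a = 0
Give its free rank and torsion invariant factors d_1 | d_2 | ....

rank_ℚ(R)=1; free=2−1=1
SNF(R) diag = [2] → torsion [2]

Answer: M ≅ ℤ^1 ⊕ ℤ/2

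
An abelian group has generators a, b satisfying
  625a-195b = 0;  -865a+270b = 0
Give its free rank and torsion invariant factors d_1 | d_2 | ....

rank_ℚ(R)=2; free=2−2=0
SNF(R) diag = [5, 15] → torsion [5, 15]

Answer: M ≅ ℤ/5 ⊕ ℤ/15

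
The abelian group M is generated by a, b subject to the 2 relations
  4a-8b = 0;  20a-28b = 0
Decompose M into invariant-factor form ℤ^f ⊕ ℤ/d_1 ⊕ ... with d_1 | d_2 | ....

Answer: M ≅ ℤ/4 ⊕ ℤ/12

Derivation:
rank_ℚ(R)=2; free=2−2=0
SNF(R) diag = [4, 12] → torsion [4, 12]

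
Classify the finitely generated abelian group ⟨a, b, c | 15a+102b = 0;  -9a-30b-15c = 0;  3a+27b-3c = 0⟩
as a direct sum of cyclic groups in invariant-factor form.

Answer: M ≅ ℤ/3 ⊕ ℤ/3 ⊕ ℤ/9

Derivation:
rank_ℚ(R)=3; free=3−3=0
SNF(R) diag = [3, 3, 9] → torsion [3, 3, 9]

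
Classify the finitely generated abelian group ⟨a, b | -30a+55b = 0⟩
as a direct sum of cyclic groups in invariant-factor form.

Answer: M ≅ ℤ^1 ⊕ ℤ/5

Derivation:
rank_ℚ(R)=1; free=2−1=1
SNF(R) diag = [5] → torsion [5]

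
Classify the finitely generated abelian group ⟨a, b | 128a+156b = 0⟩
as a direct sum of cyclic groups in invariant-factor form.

rank_ℚ(R)=1; free=2−1=1
SNF(R) diag = [4] → torsion [4]

Answer: M ≅ ℤ^1 ⊕ ℤ/4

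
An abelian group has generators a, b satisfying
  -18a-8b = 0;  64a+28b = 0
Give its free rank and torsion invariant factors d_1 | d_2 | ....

Answer: M ≅ ℤ/2 ⊕ ℤ/4

Derivation:
rank_ℚ(R)=2; free=2−2=0
SNF(R) diag = [2, 4] → torsion [2, 4]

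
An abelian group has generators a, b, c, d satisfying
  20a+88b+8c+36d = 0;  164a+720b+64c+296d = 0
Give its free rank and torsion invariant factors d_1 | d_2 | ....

rank_ℚ(R)=2; free=4−2=2
SNF(R) diag = [4, 4] → torsion [4, 4]

Answer: M ≅ ℤ^2 ⊕ ℤ/4 ⊕ ℤ/4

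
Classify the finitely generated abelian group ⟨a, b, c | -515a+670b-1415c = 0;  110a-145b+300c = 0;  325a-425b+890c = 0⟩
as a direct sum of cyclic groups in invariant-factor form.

Answer: M ≅ ℤ/5 ⊕ ℤ/5 ⊕ ℤ/15

Derivation:
rank_ℚ(R)=3; free=3−3=0
SNF(R) diag = [5, 5, 15] → torsion [5, 5, 15]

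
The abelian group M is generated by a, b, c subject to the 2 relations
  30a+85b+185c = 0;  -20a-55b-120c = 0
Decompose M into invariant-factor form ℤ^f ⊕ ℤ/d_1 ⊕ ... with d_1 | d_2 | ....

rank_ℚ(R)=2; free=3−2=1
SNF(R) diag = [5, 5] → torsion [5, 5]

Answer: M ≅ ℤ^1 ⊕ ℤ/5 ⊕ ℤ/5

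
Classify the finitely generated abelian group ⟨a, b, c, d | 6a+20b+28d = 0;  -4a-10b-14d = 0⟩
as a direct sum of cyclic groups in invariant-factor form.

Answer: M ≅ ℤ^2 ⊕ ℤ/2 ⊕ ℤ/2

Derivation:
rank_ℚ(R)=2; free=4−2=2
SNF(R) diag = [2, 2] → torsion [2, 2]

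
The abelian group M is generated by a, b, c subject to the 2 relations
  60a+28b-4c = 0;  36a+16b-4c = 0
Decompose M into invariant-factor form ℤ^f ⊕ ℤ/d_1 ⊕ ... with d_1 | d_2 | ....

rank_ℚ(R)=2; free=3−2=1
SNF(R) diag = [4, 12] → torsion [4, 12]

Answer: M ≅ ℤ^1 ⊕ ℤ/4 ⊕ ℤ/12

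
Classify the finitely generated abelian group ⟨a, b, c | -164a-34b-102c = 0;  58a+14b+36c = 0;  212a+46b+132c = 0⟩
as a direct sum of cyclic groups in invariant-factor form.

rank_ℚ(R)=3; free=3−3=0
SNF(R) diag = [2, 6, 6] → torsion [2, 6, 6]

Answer: M ≅ ℤ/2 ⊕ ℤ/6 ⊕ ℤ/6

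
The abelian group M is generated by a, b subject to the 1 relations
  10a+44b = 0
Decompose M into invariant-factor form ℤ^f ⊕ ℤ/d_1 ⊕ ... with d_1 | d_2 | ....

Answer: M ≅ ℤ^1 ⊕ ℤ/2

Derivation:
rank_ℚ(R)=1; free=2−1=1
SNF(R) diag = [2] → torsion [2]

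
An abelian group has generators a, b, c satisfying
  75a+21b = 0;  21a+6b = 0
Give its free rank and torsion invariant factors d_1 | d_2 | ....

rank_ℚ(R)=2; free=3−2=1
SNF(R) diag = [3, 3] → torsion [3, 3]

Answer: M ≅ ℤ^1 ⊕ ℤ/3 ⊕ ℤ/3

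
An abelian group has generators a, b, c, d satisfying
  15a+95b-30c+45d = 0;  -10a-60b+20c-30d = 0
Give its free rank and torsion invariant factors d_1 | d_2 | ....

rank_ℚ(R)=2; free=4−2=2
SNF(R) diag = [5, 10] → torsion [5, 10]

Answer: M ≅ ℤ^2 ⊕ ℤ/5 ⊕ ℤ/10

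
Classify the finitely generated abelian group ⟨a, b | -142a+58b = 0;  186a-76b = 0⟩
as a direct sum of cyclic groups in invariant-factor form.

rank_ℚ(R)=2; free=2−2=0
SNF(R) diag = [2, 2] → torsion [2, 2]

Answer: M ≅ ℤ/2 ⊕ ℤ/2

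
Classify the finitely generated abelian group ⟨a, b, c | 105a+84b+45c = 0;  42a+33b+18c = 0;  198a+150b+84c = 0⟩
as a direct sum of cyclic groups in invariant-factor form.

Answer: M ≅ ℤ/3 ⊕ ℤ/3 ⊕ ℤ/6

Derivation:
rank_ℚ(R)=3; free=3−3=0
SNF(R) diag = [3, 3, 6] → torsion [3, 3, 6]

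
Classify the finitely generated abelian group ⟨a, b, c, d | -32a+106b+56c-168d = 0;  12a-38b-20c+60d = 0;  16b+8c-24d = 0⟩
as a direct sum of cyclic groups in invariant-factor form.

rank_ℚ(R)=3; free=4−3=1
SNF(R) diag = [2, 4, 8] → torsion [2, 4, 8]

Answer: M ≅ ℤ^1 ⊕ ℤ/2 ⊕ ℤ/4 ⊕ ℤ/8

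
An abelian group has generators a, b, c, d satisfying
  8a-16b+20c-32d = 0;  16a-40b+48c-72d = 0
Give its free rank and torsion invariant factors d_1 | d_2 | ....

Answer: M ≅ ℤ^2 ⊕ ℤ/4 ⊕ ℤ/8

Derivation:
rank_ℚ(R)=2; free=4−2=2
SNF(R) diag = [4, 8] → torsion [4, 8]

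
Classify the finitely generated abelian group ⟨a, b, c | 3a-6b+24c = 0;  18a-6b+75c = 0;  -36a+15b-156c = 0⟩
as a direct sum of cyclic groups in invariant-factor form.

rank_ℚ(R)=3; free=3−3=0
SNF(R) diag = [3, 3, 9] → torsion [3, 3, 9]

Answer: M ≅ ℤ/3 ⊕ ℤ/3 ⊕ ℤ/9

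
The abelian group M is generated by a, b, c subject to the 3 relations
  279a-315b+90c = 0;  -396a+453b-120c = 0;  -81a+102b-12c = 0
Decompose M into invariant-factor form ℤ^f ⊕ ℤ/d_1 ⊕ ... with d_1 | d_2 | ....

Answer: M ≅ ℤ/3 ⊕ ℤ/9 ⊕ ℤ/18

Derivation:
rank_ℚ(R)=3; free=3−3=0
SNF(R) diag = [3, 9, 18] → torsion [3, 9, 18]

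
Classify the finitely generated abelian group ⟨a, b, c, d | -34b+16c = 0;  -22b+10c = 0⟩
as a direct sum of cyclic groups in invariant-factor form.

rank_ℚ(R)=2; free=4−2=2
SNF(R) diag = [2, 6] → torsion [2, 6]

Answer: M ≅ ℤ^2 ⊕ ℤ/2 ⊕ ℤ/6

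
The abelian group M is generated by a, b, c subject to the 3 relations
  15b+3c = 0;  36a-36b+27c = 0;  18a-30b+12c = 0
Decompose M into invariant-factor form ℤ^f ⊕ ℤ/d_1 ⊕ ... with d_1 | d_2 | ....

Answer: M ≅ ℤ/3 ⊕ ℤ/9 ⊕ ℤ/18

Derivation:
rank_ℚ(R)=3; free=3−3=0
SNF(R) diag = [3, 9, 18] → torsion [3, 9, 18]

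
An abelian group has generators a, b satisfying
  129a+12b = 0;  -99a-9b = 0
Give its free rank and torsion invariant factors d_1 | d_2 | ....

Answer: M ≅ ℤ/3 ⊕ ℤ/9

Derivation:
rank_ℚ(R)=2; free=2−2=0
SNF(R) diag = [3, 9] → torsion [3, 9]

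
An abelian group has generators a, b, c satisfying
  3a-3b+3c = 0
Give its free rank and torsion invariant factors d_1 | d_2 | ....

rank_ℚ(R)=1; free=3−1=2
SNF(R) diag = [3] → torsion [3]

Answer: M ≅ ℤ^2 ⊕ ℤ/3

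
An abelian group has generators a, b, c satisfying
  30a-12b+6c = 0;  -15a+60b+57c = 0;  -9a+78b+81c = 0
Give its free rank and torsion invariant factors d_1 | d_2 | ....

rank_ℚ(R)=3; free=3−3=0
SNF(R) diag = [3, 6, 12] → torsion [3, 6, 12]

Answer: M ≅ ℤ/3 ⊕ ℤ/6 ⊕ ℤ/12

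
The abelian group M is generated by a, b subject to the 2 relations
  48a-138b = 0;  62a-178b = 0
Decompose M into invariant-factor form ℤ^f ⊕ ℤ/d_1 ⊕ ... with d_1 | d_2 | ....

Answer: M ≅ ℤ/2 ⊕ ℤ/6

Derivation:
rank_ℚ(R)=2; free=2−2=0
SNF(R) diag = [2, 6] → torsion [2, 6]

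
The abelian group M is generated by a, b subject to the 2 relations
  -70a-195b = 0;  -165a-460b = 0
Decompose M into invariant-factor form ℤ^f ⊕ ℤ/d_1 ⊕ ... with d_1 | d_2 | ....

rank_ℚ(R)=2; free=2−2=0
SNF(R) diag = [5, 5] → torsion [5, 5]

Answer: M ≅ ℤ/5 ⊕ ℤ/5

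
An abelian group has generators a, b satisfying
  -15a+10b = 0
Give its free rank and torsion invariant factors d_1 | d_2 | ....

Answer: M ≅ ℤ^1 ⊕ ℤ/5

Derivation:
rank_ℚ(R)=1; free=2−1=1
SNF(R) diag = [5] → torsion [5]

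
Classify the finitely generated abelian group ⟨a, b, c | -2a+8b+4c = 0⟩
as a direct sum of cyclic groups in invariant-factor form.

Answer: M ≅ ℤ^2 ⊕ ℤ/2

Derivation:
rank_ℚ(R)=1; free=3−1=2
SNF(R) diag = [2] → torsion [2]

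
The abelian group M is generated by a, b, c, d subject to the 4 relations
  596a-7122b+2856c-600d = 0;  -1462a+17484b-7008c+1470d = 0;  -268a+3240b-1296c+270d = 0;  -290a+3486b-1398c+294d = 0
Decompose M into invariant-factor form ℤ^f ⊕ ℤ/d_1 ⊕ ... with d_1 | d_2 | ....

Answer: M ≅ ℤ/2 ⊕ ℤ/6 ⊕ ℤ/18 ⊕ ℤ/54

Derivation:
rank_ℚ(R)=4; free=4−4=0
SNF(R) diag = [2, 6, 18, 54] → torsion [2, 6, 18, 54]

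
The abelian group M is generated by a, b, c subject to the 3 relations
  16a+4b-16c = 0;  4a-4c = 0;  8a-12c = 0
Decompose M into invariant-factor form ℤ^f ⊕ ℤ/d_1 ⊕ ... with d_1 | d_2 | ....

rank_ℚ(R)=3; free=3−3=0
SNF(R) diag = [4, 4, 4] → torsion [4, 4, 4]

Answer: M ≅ ℤ/4 ⊕ ℤ/4 ⊕ ℤ/4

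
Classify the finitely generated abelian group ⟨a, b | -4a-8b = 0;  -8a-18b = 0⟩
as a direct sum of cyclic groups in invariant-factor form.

Answer: M ≅ ℤ/2 ⊕ ℤ/4

Derivation:
rank_ℚ(R)=2; free=2−2=0
SNF(R) diag = [2, 4] → torsion [2, 4]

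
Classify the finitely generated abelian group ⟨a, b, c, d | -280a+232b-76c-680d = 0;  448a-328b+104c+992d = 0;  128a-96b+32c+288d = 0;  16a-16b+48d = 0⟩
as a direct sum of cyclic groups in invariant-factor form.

Answer: M ≅ ℤ/4 ⊕ ℤ/8 ⊕ ℤ/16 ⊕ ℤ/32

Derivation:
rank_ℚ(R)=4; free=4−4=0
SNF(R) diag = [4, 8, 16, 32] → torsion [4, 8, 16, 32]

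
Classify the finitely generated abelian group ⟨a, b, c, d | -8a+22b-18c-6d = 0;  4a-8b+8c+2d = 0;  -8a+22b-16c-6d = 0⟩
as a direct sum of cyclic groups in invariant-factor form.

Answer: M ≅ ℤ^1 ⊕ ℤ/2 ⊕ ℤ/2 ⊕ ℤ/2

Derivation:
rank_ℚ(R)=3; free=4−3=1
SNF(R) diag = [2, 2, 2] → torsion [2, 2, 2]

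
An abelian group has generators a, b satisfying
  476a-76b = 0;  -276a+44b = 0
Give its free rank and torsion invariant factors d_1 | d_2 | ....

rank_ℚ(R)=2; free=2−2=0
SNF(R) diag = [4, 8] → torsion [4, 8]

Answer: M ≅ ℤ/4 ⊕ ℤ/8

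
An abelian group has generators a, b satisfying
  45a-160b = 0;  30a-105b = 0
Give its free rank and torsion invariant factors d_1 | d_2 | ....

Answer: M ≅ ℤ/5 ⊕ ℤ/15

Derivation:
rank_ℚ(R)=2; free=2−2=0
SNF(R) diag = [5, 15] → torsion [5, 15]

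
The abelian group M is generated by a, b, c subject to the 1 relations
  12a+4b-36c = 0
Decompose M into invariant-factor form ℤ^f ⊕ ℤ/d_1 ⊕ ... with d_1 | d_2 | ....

Answer: M ≅ ℤ^2 ⊕ ℤ/4

Derivation:
rank_ℚ(R)=1; free=3−1=2
SNF(R) diag = [4] → torsion [4]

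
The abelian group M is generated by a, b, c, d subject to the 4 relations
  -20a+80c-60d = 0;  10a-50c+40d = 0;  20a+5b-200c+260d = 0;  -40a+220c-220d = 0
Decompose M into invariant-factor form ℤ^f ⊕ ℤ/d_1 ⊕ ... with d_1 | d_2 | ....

rank_ℚ(R)=4; free=4−4=0
SNF(R) diag = [5, 10, 20, 40] → torsion [5, 10, 20, 40]

Answer: M ≅ ℤ/5 ⊕ ℤ/10 ⊕ ℤ/20 ⊕ ℤ/40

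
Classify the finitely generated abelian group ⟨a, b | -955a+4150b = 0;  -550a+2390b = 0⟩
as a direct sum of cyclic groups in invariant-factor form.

rank_ℚ(R)=2; free=2−2=0
SNF(R) diag = [5, 10] → torsion [5, 10]

Answer: M ≅ ℤ/5 ⊕ ℤ/10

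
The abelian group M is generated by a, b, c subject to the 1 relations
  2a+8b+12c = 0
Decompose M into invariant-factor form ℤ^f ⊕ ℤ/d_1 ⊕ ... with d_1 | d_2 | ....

rank_ℚ(R)=1; free=3−1=2
SNF(R) diag = [2] → torsion [2]

Answer: M ≅ ℤ^2 ⊕ ℤ/2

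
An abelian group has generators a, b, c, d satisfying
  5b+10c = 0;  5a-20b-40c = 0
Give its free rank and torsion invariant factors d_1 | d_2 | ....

Answer: M ≅ ℤ^2 ⊕ ℤ/5 ⊕ ℤ/5

Derivation:
rank_ℚ(R)=2; free=4−2=2
SNF(R) diag = [5, 5] → torsion [5, 5]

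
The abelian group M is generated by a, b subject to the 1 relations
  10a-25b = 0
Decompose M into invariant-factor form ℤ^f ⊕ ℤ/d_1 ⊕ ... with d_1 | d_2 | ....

rank_ℚ(R)=1; free=2−1=1
SNF(R) diag = [5] → torsion [5]

Answer: M ≅ ℤ^1 ⊕ ℤ/5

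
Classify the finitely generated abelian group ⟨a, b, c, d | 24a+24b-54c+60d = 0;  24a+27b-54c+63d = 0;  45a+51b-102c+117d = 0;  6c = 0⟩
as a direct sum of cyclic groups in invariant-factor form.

Answer: M ≅ ℤ/3 ⊕ ℤ/3 ⊕ ℤ/6 ⊕ ℤ/12

Derivation:
rank_ℚ(R)=4; free=4−4=0
SNF(R) diag = [3, 3, 6, 12] → torsion [3, 3, 6, 12]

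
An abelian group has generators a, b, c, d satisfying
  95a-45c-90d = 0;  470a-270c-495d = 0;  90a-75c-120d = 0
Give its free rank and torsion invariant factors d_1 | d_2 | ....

Answer: M ≅ ℤ^1 ⊕ ℤ/5 ⊕ ℤ/15 ⊕ ℤ/45

Derivation:
rank_ℚ(R)=3; free=4−3=1
SNF(R) diag = [5, 15, 45] → torsion [5, 15, 45]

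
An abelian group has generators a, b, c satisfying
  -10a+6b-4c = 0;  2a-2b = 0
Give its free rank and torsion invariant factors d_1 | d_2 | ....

Answer: M ≅ ℤ^1 ⊕ ℤ/2 ⊕ ℤ/4

Derivation:
rank_ℚ(R)=2; free=3−2=1
SNF(R) diag = [2, 4] → torsion [2, 4]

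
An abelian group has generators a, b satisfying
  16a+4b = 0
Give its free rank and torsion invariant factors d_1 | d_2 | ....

Answer: M ≅ ℤ^1 ⊕ ℤ/4

Derivation:
rank_ℚ(R)=1; free=2−1=1
SNF(R) diag = [4] → torsion [4]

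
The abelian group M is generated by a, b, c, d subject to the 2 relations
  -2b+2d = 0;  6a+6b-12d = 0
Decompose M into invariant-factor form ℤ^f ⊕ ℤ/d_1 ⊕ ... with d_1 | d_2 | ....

Answer: M ≅ ℤ^2 ⊕ ℤ/2 ⊕ ℤ/6

Derivation:
rank_ℚ(R)=2; free=4−2=2
SNF(R) diag = [2, 6] → torsion [2, 6]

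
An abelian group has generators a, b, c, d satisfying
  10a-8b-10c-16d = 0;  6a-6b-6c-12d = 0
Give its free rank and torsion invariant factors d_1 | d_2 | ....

Answer: M ≅ ℤ^2 ⊕ ℤ/2 ⊕ ℤ/6

Derivation:
rank_ℚ(R)=2; free=4−2=2
SNF(R) diag = [2, 6] → torsion [2, 6]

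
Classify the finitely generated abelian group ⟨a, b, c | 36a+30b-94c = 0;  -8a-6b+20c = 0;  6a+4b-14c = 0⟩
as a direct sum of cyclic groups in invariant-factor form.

Answer: M ≅ ℤ/2 ⊕ ℤ/2 ⊕ ℤ/2

Derivation:
rank_ℚ(R)=3; free=3−3=0
SNF(R) diag = [2, 2, 2] → torsion [2, 2, 2]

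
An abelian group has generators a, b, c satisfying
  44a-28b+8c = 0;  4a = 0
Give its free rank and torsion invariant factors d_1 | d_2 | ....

Answer: M ≅ ℤ^1 ⊕ ℤ/4 ⊕ ℤ/4

Derivation:
rank_ℚ(R)=2; free=3−2=1
SNF(R) diag = [4, 4] → torsion [4, 4]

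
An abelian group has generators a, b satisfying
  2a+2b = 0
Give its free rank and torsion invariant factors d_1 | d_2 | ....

Answer: M ≅ ℤ^1 ⊕ ℤ/2

Derivation:
rank_ℚ(R)=1; free=2−1=1
SNF(R) diag = [2] → torsion [2]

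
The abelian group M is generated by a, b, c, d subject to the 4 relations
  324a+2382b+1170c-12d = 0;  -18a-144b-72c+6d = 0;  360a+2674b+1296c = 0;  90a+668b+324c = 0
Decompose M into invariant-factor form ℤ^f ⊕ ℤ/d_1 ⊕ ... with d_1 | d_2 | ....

rank_ℚ(R)=4; free=4−4=0
SNF(R) diag = [2, 6, 18, 54] → torsion [2, 6, 18, 54]

Answer: M ≅ ℤ/2 ⊕ ℤ/6 ⊕ ℤ/18 ⊕ ℤ/54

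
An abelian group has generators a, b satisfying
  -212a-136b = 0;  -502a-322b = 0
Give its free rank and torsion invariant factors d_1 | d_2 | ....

rank_ℚ(R)=2; free=2−2=0
SNF(R) diag = [2, 4] → torsion [2, 4]

Answer: M ≅ ℤ/2 ⊕ ℤ/4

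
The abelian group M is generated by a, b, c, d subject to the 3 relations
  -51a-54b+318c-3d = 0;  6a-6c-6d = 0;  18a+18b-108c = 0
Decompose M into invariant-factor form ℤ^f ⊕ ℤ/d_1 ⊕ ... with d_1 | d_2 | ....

rank_ℚ(R)=3; free=4−3=1
SNF(R) diag = [3, 6, 18] → torsion [3, 6, 18]

Answer: M ≅ ℤ^1 ⊕ ℤ/3 ⊕ ℤ/6 ⊕ ℤ/18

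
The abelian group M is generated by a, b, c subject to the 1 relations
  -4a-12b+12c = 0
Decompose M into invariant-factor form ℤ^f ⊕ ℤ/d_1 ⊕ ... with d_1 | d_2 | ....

rank_ℚ(R)=1; free=3−1=2
SNF(R) diag = [4] → torsion [4]

Answer: M ≅ ℤ^2 ⊕ ℤ/4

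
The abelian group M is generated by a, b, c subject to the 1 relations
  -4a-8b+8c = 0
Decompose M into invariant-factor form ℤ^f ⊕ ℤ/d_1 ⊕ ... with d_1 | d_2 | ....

Answer: M ≅ ℤ^2 ⊕ ℤ/4

Derivation:
rank_ℚ(R)=1; free=3−1=2
SNF(R) diag = [4] → torsion [4]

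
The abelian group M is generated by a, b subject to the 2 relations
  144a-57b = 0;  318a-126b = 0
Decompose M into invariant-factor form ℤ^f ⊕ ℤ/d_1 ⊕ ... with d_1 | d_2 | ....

Answer: M ≅ ℤ/3 ⊕ ℤ/6

Derivation:
rank_ℚ(R)=2; free=2−2=0
SNF(R) diag = [3, 6] → torsion [3, 6]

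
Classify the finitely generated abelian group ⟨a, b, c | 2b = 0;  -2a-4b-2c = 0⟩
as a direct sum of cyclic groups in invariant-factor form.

Answer: M ≅ ℤ^1 ⊕ ℤ/2 ⊕ ℤ/2

Derivation:
rank_ℚ(R)=2; free=3−2=1
SNF(R) diag = [2, 2] → torsion [2, 2]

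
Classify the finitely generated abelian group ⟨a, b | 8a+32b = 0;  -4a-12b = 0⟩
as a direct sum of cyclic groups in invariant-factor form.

rank_ℚ(R)=2; free=2−2=0
SNF(R) diag = [4, 8] → torsion [4, 8]

Answer: M ≅ ℤ/4 ⊕ ℤ/8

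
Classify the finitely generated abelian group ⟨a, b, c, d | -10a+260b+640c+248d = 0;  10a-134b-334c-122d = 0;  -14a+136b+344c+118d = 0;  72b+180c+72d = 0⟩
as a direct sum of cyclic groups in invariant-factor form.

rank_ℚ(R)=4; free=4−4=0
SNF(R) diag = [2, 6, 18, 36] → torsion [2, 6, 18, 36]

Answer: M ≅ ℤ/2 ⊕ ℤ/6 ⊕ ℤ/18 ⊕ ℤ/36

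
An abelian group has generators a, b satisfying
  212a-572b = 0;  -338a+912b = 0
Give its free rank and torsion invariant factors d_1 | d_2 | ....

rank_ℚ(R)=2; free=2−2=0
SNF(R) diag = [2, 4] → torsion [2, 4]

Answer: M ≅ ℤ/2 ⊕ ℤ/4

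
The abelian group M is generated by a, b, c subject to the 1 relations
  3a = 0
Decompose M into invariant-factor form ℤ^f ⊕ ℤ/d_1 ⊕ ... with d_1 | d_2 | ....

Answer: M ≅ ℤ^2 ⊕ ℤ/3

Derivation:
rank_ℚ(R)=1; free=3−1=2
SNF(R) diag = [3] → torsion [3]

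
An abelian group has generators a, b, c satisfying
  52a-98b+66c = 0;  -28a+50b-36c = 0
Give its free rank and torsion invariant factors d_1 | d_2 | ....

Answer: M ≅ ℤ^1 ⊕ ℤ/2 ⊕ ℤ/6

Derivation:
rank_ℚ(R)=2; free=3−2=1
SNF(R) diag = [2, 6] → torsion [2, 6]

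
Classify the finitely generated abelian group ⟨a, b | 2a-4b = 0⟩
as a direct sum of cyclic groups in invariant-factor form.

rank_ℚ(R)=1; free=2−1=1
SNF(R) diag = [2] → torsion [2]

Answer: M ≅ ℤ^1 ⊕ ℤ/2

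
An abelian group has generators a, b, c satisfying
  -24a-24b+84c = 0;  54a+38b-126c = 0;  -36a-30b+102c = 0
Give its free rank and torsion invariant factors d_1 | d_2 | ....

Answer: M ≅ ℤ/2 ⊕ ℤ/6 ⊕ ℤ/12

Derivation:
rank_ℚ(R)=3; free=3−3=0
SNF(R) diag = [2, 6, 12] → torsion [2, 6, 12]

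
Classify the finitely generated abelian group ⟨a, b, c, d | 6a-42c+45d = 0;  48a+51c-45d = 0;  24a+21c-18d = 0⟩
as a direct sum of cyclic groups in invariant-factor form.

Answer: M ≅ ℤ^1 ⊕ ℤ/3 ⊕ ℤ/9 ⊕ ℤ/18

Derivation:
rank_ℚ(R)=3; free=4−3=1
SNF(R) diag = [3, 9, 18] → torsion [3, 9, 18]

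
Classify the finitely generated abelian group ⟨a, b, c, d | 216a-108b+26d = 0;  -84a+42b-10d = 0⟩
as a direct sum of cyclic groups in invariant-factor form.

Answer: M ≅ ℤ^2 ⊕ ℤ/2 ⊕ ℤ/6

Derivation:
rank_ℚ(R)=2; free=4−2=2
SNF(R) diag = [2, 6] → torsion [2, 6]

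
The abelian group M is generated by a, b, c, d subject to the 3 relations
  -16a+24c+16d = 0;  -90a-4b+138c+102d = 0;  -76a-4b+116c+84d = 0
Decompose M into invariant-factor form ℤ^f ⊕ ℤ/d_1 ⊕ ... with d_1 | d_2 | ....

Answer: M ≅ ℤ^1 ⊕ ℤ/2 ⊕ ℤ/4 ⊕ ℤ/8

Derivation:
rank_ℚ(R)=3; free=4−3=1
SNF(R) diag = [2, 4, 8] → torsion [2, 4, 8]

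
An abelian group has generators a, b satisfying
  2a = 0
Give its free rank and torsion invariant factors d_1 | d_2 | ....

rank_ℚ(R)=1; free=2−1=1
SNF(R) diag = [2] → torsion [2]

Answer: M ≅ ℤ^1 ⊕ ℤ/2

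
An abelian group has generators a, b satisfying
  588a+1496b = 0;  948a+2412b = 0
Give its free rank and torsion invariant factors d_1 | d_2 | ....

rank_ℚ(R)=2; free=2−2=0
SNF(R) diag = [4, 12] → torsion [4, 12]

Answer: M ≅ ℤ/4 ⊕ ℤ/12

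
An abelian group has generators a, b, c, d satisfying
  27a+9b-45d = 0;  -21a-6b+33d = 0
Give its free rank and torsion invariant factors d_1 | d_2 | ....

rank_ℚ(R)=2; free=4−2=2
SNF(R) diag = [3, 9] → torsion [3, 9]

Answer: M ≅ ℤ^2 ⊕ ℤ/3 ⊕ ℤ/9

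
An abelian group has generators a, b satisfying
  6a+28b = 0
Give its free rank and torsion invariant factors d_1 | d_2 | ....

rank_ℚ(R)=1; free=2−1=1
SNF(R) diag = [2] → torsion [2]

Answer: M ≅ ℤ^1 ⊕ ℤ/2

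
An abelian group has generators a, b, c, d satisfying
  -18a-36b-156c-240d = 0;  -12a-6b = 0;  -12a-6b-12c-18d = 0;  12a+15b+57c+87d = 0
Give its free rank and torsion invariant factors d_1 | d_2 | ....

rank_ℚ(R)=4; free=4−4=0
SNF(R) diag = [3, 6, 6, 18] → torsion [3, 6, 6, 18]

Answer: M ≅ ℤ/3 ⊕ ℤ/6 ⊕ ℤ/6 ⊕ ℤ/18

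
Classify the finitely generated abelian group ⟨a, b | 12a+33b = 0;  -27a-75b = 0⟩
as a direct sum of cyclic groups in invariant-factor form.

rank_ℚ(R)=2; free=2−2=0
SNF(R) diag = [3, 3] → torsion [3, 3]

Answer: M ≅ ℤ/3 ⊕ ℤ/3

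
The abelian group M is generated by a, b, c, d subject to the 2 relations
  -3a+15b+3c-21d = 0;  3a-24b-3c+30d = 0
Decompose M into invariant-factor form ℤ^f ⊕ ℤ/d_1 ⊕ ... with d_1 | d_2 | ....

rank_ℚ(R)=2; free=4−2=2
SNF(R) diag = [3, 9] → torsion [3, 9]

Answer: M ≅ ℤ^2 ⊕ ℤ/3 ⊕ ℤ/9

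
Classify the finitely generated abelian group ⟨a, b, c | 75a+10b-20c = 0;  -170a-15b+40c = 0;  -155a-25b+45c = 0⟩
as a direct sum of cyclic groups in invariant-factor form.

rank_ℚ(R)=3; free=3−3=0
SNF(R) diag = [5, 5, 15] → torsion [5, 5, 15]

Answer: M ≅ ℤ/5 ⊕ ℤ/5 ⊕ ℤ/15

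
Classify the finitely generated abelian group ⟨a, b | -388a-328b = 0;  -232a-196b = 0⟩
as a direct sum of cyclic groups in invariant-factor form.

rank_ℚ(R)=2; free=2−2=0
SNF(R) diag = [4, 12] → torsion [4, 12]

Answer: M ≅ ℤ/4 ⊕ ℤ/12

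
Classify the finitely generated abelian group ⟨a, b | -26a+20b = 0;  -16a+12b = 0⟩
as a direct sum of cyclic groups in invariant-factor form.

rank_ℚ(R)=2; free=2−2=0
SNF(R) diag = [2, 4] → torsion [2, 4]

Answer: M ≅ ℤ/2 ⊕ ℤ/4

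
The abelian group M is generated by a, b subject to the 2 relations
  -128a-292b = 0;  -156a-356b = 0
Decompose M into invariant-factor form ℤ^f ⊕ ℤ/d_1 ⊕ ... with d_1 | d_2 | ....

rank_ℚ(R)=2; free=2−2=0
SNF(R) diag = [4, 4] → torsion [4, 4]

Answer: M ≅ ℤ/4 ⊕ ℤ/4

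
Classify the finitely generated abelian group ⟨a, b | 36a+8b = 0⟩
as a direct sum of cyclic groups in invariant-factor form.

Answer: M ≅ ℤ^1 ⊕ ℤ/4

Derivation:
rank_ℚ(R)=1; free=2−1=1
SNF(R) diag = [4] → torsion [4]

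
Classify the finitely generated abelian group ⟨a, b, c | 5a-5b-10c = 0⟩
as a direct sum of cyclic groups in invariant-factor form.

Answer: M ≅ ℤ^2 ⊕ ℤ/5

Derivation:
rank_ℚ(R)=1; free=3−1=2
SNF(R) diag = [5] → torsion [5]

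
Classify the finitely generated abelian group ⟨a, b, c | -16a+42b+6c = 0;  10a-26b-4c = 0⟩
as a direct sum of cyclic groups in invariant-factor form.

rank_ℚ(R)=2; free=3−2=1
SNF(R) diag = [2, 2] → torsion [2, 2]

Answer: M ≅ ℤ^1 ⊕ ℤ/2 ⊕ ℤ/2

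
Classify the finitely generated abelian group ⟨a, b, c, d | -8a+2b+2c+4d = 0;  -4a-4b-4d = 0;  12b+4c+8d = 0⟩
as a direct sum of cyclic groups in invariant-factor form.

Answer: M ≅ ℤ^1 ⊕ ℤ/2 ⊕ ℤ/4 ⊕ ℤ/8

Derivation:
rank_ℚ(R)=3; free=4−3=1
SNF(R) diag = [2, 4, 8] → torsion [2, 4, 8]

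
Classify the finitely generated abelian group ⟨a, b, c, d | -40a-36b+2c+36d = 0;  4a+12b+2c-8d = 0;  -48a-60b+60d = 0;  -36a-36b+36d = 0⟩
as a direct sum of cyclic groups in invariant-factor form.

rank_ℚ(R)=4; free=4−4=0
SNF(R) diag = [2, 4, 12, 36] → torsion [2, 4, 12, 36]

Answer: M ≅ ℤ/2 ⊕ ℤ/4 ⊕ ℤ/12 ⊕ ℤ/36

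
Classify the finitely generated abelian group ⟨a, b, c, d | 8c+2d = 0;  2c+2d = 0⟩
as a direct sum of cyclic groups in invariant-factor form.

Answer: M ≅ ℤ^2 ⊕ ℤ/2 ⊕ ℤ/6

Derivation:
rank_ℚ(R)=2; free=4−2=2
SNF(R) diag = [2, 6] → torsion [2, 6]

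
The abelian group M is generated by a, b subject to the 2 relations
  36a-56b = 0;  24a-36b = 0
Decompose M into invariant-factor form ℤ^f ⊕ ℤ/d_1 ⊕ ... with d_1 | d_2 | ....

rank_ℚ(R)=2; free=2−2=0
SNF(R) diag = [4, 12] → torsion [4, 12]

Answer: M ≅ ℤ/4 ⊕ ℤ/12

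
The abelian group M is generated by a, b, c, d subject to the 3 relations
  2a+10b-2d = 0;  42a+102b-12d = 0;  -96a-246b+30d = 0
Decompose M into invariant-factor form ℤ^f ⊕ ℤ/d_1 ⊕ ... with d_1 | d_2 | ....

rank_ℚ(R)=3; free=4−3=1
SNF(R) diag = [2, 6, 18] → torsion [2, 6, 18]

Answer: M ≅ ℤ^1 ⊕ ℤ/2 ⊕ ℤ/6 ⊕ ℤ/18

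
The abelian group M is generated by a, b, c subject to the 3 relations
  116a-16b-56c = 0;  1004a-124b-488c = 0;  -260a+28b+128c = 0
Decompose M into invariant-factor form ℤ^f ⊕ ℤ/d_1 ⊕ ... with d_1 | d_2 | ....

rank_ℚ(R)=3; free=3−3=0
SNF(R) diag = [4, 12, 24] → torsion [4, 12, 24]

Answer: M ≅ ℤ/4 ⊕ ℤ/12 ⊕ ℤ/24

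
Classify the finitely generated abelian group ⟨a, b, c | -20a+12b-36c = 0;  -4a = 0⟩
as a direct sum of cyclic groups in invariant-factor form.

rank_ℚ(R)=2; free=3−2=1
SNF(R) diag = [4, 12] → torsion [4, 12]

Answer: M ≅ ℤ^1 ⊕ ℤ/4 ⊕ ℤ/12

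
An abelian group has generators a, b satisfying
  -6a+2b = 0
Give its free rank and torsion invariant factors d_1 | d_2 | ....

rank_ℚ(R)=1; free=2−1=1
SNF(R) diag = [2] → torsion [2]

Answer: M ≅ ℤ^1 ⊕ ℤ/2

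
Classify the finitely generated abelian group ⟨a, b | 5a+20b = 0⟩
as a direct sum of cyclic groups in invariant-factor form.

Answer: M ≅ ℤ^1 ⊕ ℤ/5

Derivation:
rank_ℚ(R)=1; free=2−1=1
SNF(R) diag = [5] → torsion [5]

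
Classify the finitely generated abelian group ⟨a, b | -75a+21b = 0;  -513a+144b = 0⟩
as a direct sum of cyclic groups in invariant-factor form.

Answer: M ≅ ℤ/3 ⊕ ℤ/9

Derivation:
rank_ℚ(R)=2; free=2−2=0
SNF(R) diag = [3, 9] → torsion [3, 9]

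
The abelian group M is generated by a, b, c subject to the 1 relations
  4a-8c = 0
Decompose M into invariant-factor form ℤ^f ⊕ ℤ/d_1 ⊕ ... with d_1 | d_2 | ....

rank_ℚ(R)=1; free=3−1=2
SNF(R) diag = [4] → torsion [4]

Answer: M ≅ ℤ^2 ⊕ ℤ/4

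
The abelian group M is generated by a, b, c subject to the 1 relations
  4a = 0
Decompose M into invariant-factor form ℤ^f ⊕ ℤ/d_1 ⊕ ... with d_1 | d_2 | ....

rank_ℚ(R)=1; free=3−1=2
SNF(R) diag = [4] → torsion [4]

Answer: M ≅ ℤ^2 ⊕ ℤ/4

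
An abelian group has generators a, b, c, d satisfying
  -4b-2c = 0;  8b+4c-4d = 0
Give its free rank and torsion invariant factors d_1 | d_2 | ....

rank_ℚ(R)=2; free=4−2=2
SNF(R) diag = [2, 4] → torsion [2, 4]

Answer: M ≅ ℤ^2 ⊕ ℤ/2 ⊕ ℤ/4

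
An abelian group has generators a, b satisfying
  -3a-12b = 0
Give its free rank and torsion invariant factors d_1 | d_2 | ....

Answer: M ≅ ℤ^1 ⊕ ℤ/3

Derivation:
rank_ℚ(R)=1; free=2−1=1
SNF(R) diag = [3] → torsion [3]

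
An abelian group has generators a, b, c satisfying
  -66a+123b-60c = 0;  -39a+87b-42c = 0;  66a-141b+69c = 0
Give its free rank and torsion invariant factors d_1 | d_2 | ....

Answer: M ≅ ℤ/3 ⊕ ℤ/9 ⊕ ℤ/27

Derivation:
rank_ℚ(R)=3; free=3−3=0
SNF(R) diag = [3, 9, 27] → torsion [3, 9, 27]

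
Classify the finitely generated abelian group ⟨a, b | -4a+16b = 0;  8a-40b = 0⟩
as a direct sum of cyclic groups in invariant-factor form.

Answer: M ≅ ℤ/4 ⊕ ℤ/8

Derivation:
rank_ℚ(R)=2; free=2−2=0
SNF(R) diag = [4, 8] → torsion [4, 8]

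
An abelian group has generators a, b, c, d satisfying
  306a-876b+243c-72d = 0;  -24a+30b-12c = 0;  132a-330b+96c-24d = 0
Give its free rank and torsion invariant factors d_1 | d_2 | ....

rank_ℚ(R)=3; free=4−3=1
SNF(R) diag = [3, 6, 12] → torsion [3, 6, 12]

Answer: M ≅ ℤ^1 ⊕ ℤ/3 ⊕ ℤ/6 ⊕ ℤ/12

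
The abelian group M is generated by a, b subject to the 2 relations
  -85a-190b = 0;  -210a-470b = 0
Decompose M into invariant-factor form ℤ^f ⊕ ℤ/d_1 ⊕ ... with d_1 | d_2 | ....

Answer: M ≅ ℤ/5 ⊕ ℤ/10

Derivation:
rank_ℚ(R)=2; free=2−2=0
SNF(R) diag = [5, 10] → torsion [5, 10]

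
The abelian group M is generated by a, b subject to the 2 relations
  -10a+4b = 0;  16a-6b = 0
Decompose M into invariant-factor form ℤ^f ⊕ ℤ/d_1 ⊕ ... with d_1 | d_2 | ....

Answer: M ≅ ℤ/2 ⊕ ℤ/2

Derivation:
rank_ℚ(R)=2; free=2−2=0
SNF(R) diag = [2, 2] → torsion [2, 2]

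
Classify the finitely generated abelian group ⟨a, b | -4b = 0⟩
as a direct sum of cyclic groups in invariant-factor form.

rank_ℚ(R)=1; free=2−1=1
SNF(R) diag = [4] → torsion [4]

Answer: M ≅ ℤ^1 ⊕ ℤ/4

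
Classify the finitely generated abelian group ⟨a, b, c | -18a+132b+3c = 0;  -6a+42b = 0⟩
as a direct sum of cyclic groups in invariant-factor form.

rank_ℚ(R)=2; free=3−2=1
SNF(R) diag = [3, 6] → torsion [3, 6]

Answer: M ≅ ℤ^1 ⊕ ℤ/3 ⊕ ℤ/6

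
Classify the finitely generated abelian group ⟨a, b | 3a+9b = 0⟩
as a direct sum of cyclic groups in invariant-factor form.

rank_ℚ(R)=1; free=2−1=1
SNF(R) diag = [3] → torsion [3]

Answer: M ≅ ℤ^1 ⊕ ℤ/3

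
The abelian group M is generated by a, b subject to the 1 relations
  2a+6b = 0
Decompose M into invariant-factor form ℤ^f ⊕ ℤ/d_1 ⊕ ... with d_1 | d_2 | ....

Answer: M ≅ ℤ^1 ⊕ ℤ/2

Derivation:
rank_ℚ(R)=1; free=2−1=1
SNF(R) diag = [2] → torsion [2]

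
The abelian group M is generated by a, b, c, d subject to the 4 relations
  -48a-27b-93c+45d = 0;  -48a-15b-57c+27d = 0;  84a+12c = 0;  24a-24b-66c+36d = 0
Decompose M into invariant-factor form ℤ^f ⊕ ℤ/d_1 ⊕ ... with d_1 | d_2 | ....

rank_ℚ(R)=4; free=4−4=0
SNF(R) diag = [3, 6, 18, 36] → torsion [3, 6, 18, 36]

Answer: M ≅ ℤ/3 ⊕ ℤ/6 ⊕ ℤ/18 ⊕ ℤ/36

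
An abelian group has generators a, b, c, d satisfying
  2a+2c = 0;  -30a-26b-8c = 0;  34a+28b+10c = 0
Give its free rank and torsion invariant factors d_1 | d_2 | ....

Answer: M ≅ ℤ^1 ⊕ ℤ/2 ⊕ ℤ/2 ⊕ ℤ/4

Derivation:
rank_ℚ(R)=3; free=4−3=1
SNF(R) diag = [2, 2, 4] → torsion [2, 2, 4]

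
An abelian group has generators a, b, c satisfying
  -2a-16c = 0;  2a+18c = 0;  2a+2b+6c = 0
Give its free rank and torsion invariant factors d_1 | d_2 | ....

rank_ℚ(R)=3; free=3−3=0
SNF(R) diag = [2, 2, 2] → torsion [2, 2, 2]

Answer: M ≅ ℤ/2 ⊕ ℤ/2 ⊕ ℤ/2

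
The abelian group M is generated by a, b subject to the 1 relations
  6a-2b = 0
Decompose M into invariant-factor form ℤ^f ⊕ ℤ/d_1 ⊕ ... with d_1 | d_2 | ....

rank_ℚ(R)=1; free=2−1=1
SNF(R) diag = [2] → torsion [2]

Answer: M ≅ ℤ^1 ⊕ ℤ/2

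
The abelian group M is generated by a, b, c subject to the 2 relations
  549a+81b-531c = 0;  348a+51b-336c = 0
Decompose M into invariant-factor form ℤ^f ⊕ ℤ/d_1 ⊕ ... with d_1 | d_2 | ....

Answer: M ≅ ℤ^1 ⊕ ℤ/3 ⊕ ℤ/9

Derivation:
rank_ℚ(R)=2; free=3−2=1
SNF(R) diag = [3, 9] → torsion [3, 9]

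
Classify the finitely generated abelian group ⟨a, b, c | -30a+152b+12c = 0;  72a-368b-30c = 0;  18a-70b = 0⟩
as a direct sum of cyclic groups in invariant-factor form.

Answer: M ≅ ℤ/2 ⊕ ℤ/6 ⊕ ℤ/6

Derivation:
rank_ℚ(R)=3; free=3−3=0
SNF(R) diag = [2, 6, 6] → torsion [2, 6, 6]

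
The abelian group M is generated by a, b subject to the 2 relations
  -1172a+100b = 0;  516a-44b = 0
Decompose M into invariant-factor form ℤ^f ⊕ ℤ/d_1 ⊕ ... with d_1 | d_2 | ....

Answer: M ≅ ℤ/4 ⊕ ℤ/8

Derivation:
rank_ℚ(R)=2; free=2−2=0
SNF(R) diag = [4, 8] → torsion [4, 8]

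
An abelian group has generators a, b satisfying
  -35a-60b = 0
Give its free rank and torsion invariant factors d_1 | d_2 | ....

Answer: M ≅ ℤ^1 ⊕ ℤ/5

Derivation:
rank_ℚ(R)=1; free=2−1=1
SNF(R) diag = [5] → torsion [5]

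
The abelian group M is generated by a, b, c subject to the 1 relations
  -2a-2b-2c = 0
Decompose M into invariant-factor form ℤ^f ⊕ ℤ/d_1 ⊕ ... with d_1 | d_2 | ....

rank_ℚ(R)=1; free=3−1=2
SNF(R) diag = [2] → torsion [2]

Answer: M ≅ ℤ^2 ⊕ ℤ/2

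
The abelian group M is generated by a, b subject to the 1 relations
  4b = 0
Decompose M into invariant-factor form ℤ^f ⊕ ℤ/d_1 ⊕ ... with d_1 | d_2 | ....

Answer: M ≅ ℤ^1 ⊕ ℤ/4

Derivation:
rank_ℚ(R)=1; free=2−1=1
SNF(R) diag = [4] → torsion [4]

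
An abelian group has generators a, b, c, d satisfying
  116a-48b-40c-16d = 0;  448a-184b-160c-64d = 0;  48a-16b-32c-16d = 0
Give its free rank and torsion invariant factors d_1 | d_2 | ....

Answer: M ≅ ℤ^1 ⊕ ℤ/4 ⊕ ℤ/8 ⊕ ℤ/16

Derivation:
rank_ℚ(R)=3; free=4−3=1
SNF(R) diag = [4, 8, 16] → torsion [4, 8, 16]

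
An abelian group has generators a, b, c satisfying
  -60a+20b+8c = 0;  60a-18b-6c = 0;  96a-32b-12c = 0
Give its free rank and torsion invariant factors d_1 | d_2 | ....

Answer: M ≅ ℤ/2 ⊕ ℤ/4 ⊕ ℤ/12

Derivation:
rank_ℚ(R)=3; free=3−3=0
SNF(R) diag = [2, 4, 12] → torsion [2, 4, 12]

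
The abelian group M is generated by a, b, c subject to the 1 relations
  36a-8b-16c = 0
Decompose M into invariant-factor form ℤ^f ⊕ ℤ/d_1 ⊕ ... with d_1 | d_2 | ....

rank_ℚ(R)=1; free=3−1=2
SNF(R) diag = [4] → torsion [4]

Answer: M ≅ ℤ^2 ⊕ ℤ/4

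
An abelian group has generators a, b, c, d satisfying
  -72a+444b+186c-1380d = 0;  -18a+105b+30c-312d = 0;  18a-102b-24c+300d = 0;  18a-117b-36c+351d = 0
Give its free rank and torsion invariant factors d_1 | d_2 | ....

Answer: M ≅ ℤ/3 ⊕ ℤ/9 ⊕ ℤ/18 ⊕ ℤ/54

Derivation:
rank_ℚ(R)=4; free=4−4=0
SNF(R) diag = [3, 9, 18, 54] → torsion [3, 9, 18, 54]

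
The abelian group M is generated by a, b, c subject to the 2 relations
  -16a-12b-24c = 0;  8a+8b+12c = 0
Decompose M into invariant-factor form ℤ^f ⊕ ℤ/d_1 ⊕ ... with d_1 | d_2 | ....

Answer: M ≅ ℤ^1 ⊕ ℤ/4 ⊕ ℤ/4

Derivation:
rank_ℚ(R)=2; free=3−2=1
SNF(R) diag = [4, 4] → torsion [4, 4]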